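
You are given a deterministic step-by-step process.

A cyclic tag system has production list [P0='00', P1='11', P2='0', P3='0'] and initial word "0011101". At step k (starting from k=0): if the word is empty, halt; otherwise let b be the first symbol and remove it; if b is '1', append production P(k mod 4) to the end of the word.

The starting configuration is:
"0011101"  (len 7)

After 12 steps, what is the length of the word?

k=0  "0011101"  (len 7)
k=1  "011101"  (len 6)
k=2  "11101"  (len 5)
k=3  "11010"  (len 5)
k=4  "10100"  (len 5)
k=5  "010000"  (len 6)
k=6  "10000"  (len 5)
k=7  "00000"  (len 5)
k=8  "0000"  (len 4)
k=9  "000"  (len 3)
k=10  "00"  (len 2)
k=11  "0"  (len 1)
k=12  (halted — word empty)

0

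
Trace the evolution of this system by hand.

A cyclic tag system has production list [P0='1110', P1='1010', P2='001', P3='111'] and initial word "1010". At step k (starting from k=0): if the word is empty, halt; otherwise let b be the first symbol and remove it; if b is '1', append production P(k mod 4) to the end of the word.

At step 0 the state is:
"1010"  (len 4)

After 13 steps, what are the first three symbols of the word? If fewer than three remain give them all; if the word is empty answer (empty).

k=0  "1010"  (len 4)
k=1  "0101110"  (len 7)
k=2  "101110"  (len 6)
k=3  "01110001"  (len 8)
k=4  "1110001"  (len 7)
k=5  "1100011110"  (len 10)
k=6  "1000111101010"  (len 13)
k=7  "000111101010001"  (len 15)
k=8  "00111101010001"  (len 14)
k=9  "0111101010001"  (len 13)
k=10  "111101010001"  (len 12)
k=11  "11101010001001"  (len 14)
k=12  "1101010001001111"  (len 16)
k=13  "1010100010011111110"  (len 19)

101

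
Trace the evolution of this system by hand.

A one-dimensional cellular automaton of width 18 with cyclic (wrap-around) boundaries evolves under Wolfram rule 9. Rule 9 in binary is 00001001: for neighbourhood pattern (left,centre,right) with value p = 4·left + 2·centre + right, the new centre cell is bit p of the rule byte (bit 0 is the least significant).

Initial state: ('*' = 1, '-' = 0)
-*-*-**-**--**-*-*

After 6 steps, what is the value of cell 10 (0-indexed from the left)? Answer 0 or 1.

t=0: -*-*-**-**--**-*-*
t=1: -----*--*---*-----
t=2: ****------*---****
t=3: -----****---*-*---
t=4: ****-*----*-----**
t=5: -------**---***-*-
t=6: ******-*--*-*-----

1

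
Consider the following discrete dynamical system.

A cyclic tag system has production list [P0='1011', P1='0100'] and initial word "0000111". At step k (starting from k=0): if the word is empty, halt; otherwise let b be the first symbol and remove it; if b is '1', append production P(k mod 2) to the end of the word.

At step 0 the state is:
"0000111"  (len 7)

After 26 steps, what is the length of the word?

0) "0000111"  (len 7)
1) "000111"  (len 6)
2) "00111"  (len 5)
3) "0111"  (len 4)
4) "111"  (len 3)
5) "111011"  (len 6)
6) "110110100"  (len 9)
7) "101101001011"  (len 12)
8) "011010010110100"  (len 15)
9) "11010010110100"  (len 14)
10) "10100101101000100"  (len 17)
11) "01001011010001001011"  (len 20)
12) "1001011010001001011"  (len 19)
13) "0010110100010010111011"  (len 22)
14) "010110100010010111011"  (len 21)
15) "10110100010010111011"  (len 20)
16) "01101000100101110110100"  (len 23)
17) "1101000100101110110100"  (len 22)
18) "1010001001011101101000100"  (len 25)
19) "0100010010111011010001001011"  (len 28)
20) "100010010111011010001001011"  (len 27)
21) "000100101110110100010010111011"  (len 30)
22) "00100101110110100010010111011"  (len 29)
23) "0100101110110100010010111011"  (len 28)
24) "100101110110100010010111011"  (len 27)
25) "001011101101000100101110111011"  (len 30)
26) "01011101101000100101110111011"  (len 29)

29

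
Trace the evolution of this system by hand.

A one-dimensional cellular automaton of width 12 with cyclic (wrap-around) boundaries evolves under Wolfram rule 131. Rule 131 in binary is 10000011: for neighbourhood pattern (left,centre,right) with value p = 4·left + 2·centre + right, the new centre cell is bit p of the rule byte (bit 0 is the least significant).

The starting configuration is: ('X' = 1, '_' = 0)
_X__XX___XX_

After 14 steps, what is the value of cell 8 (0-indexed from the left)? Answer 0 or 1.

0) _X__XX___XX_
1) X__X___XX___
2) __X__XX___XX
3) _X__X___XX__
4) X__X__XX___X
5) __X__X___XX_
6) XX__X__XX___
7) ___X__X___XX
8) _XX__X__XX__
9) X___X__X___X
10) __XX__X__XX_
11) XX___X__X___
12) ___XX__X__XX
13) _XX___X__X__
14) X___XX__X__X

1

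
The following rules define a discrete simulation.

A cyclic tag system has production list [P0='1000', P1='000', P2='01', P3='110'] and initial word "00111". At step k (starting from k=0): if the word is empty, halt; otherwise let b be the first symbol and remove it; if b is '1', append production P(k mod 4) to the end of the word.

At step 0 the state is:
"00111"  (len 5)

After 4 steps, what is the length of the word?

6

[0] "00111"  (len 5)
[1] "0111"  (len 4)
[2] "111"  (len 3)
[3] "1101"  (len 4)
[4] "101110"  (len 6)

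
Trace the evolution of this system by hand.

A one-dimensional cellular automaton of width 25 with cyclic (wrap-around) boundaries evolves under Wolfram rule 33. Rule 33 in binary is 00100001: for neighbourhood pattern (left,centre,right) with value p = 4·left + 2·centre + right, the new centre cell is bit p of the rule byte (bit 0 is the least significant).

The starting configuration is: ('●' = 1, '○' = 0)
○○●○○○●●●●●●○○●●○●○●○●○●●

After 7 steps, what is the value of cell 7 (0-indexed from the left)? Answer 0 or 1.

0

t=0: ○○●○○○●●●●●●○○●●○●○●○●○●●
t=1: ○○○○●○○○○○○○○○○○●○●○●○●○○
t=2: ●●●○○○●●●●●●●●●○○●○●○●○○●
t=3: ○○○○●○○○○○○○○○○○○○●○●○○○○
t=4: ●●●○○○●●●●●●●●●●●○○●○○●●●
t=5: ○○○○●○○○○○○○○○○○○○○○○○○○○
t=6: ●●●○○○●●●●●●●●●●●●●●●●●●●
t=7: ○○○○●○○○○○○○○○○○○○○○○○○○○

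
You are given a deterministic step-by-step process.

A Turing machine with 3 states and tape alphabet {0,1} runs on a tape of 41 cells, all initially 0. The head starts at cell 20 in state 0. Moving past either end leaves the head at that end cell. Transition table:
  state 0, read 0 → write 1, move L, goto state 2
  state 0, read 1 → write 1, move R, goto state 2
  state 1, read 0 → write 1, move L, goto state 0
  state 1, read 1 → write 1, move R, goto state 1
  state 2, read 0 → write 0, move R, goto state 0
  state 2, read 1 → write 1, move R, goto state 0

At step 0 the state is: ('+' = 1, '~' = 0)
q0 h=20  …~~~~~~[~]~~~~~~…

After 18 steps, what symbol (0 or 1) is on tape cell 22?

step 0: q0 h=20  …~~~~~~[~]~~~~~~…
step 1: q2 h=19  …~~~~~~[~]+~~~~~…
step 2: q0 h=20  …~~~~~~[+]~~~~~~…
step 3: q2 h=21  …~~~~~+[~]~~~~~~…
step 4: q0 h=22  …~~~~+~[~]~~~~~~…
step 5: q2 h=21  …~~~~~+[~]+~~~~~…
step 6: q0 h=22  …~~~~+~[+]~~~~~~…
step 7: q2 h=23  …~~~+~+[~]~~~~~~…
step 8: q0 h=24  …~~+~+~[~]~~~~~~…
step 9: q2 h=23  …~~~+~+[~]+~~~~~…
step 10: q0 h=24  …~~+~+~[+]~~~~~~…
step 11: q2 h=25  …~+~+~+[~]~~~~~~…
step 12: q0 h=26  …+~+~+~[~]~~~~~~…
step 13: q2 h=25  …~+~+~+[~]+~~~~~…
step 14: q0 h=26  …+~+~+~[+]~~~~~~…
step 15: q2 h=27  …~+~+~+[~]~~~~~~…
step 16: q0 h=28  …+~+~+~[~]~~~~~~…
step 17: q2 h=27  …~+~+~+[~]+~~~~~…
step 18: q0 h=28  …+~+~+~[+]~~~~~~…

1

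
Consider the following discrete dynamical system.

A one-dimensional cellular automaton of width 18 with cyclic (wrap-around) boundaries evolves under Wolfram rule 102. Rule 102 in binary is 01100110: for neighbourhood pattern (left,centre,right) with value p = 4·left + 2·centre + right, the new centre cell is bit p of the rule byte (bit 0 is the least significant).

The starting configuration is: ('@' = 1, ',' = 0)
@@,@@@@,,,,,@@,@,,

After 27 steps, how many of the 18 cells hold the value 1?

6

0) @@,@@@@,,,,,@@,@,,
1) ,@@,,,@,,,,@,@@@,@
2) @,@,,@@,,,@@@,,@@@
3) @@@,@,@,,@,,@,@,,,
4) ,,@@@@@,@@,@@@@,,@
5) ,@,,,,@@,@@,,,@,@@
6) @@,,,@,@@,@,,@@@,@
7) ,@,,@@@,@@@,@,,@@,
8) @@,@,,@@,,@@@,@,@,
9) ,@@@,@,@,@,,@@@@@@
10) @,,@@@@@@@,@,,,,,@
11) @,@,,,,,,@@@,,,,@,
12) @@@,,,,,@,,@,,,@@@
13) ,,@,,,,@@,@@,,@,,,
14) ,@@,,,@,@@,@,@@,,,
15) @,@,,@@@,@@@@,@,,,
16) @@@,@,,@@,,,@@@,,@
17) ,,@@@,@,@,,@,,@,@,
18) ,@,,@@@@@,@@,@@@@,
19) @@,@,,,,@@,@@,,,@,
20) ,@@@,,,@,@@,@,,@@@
21) @,,@,,@@@,@@@,@,,@
22) @,@@,@,,@@,,@@@,@,
23) @@,@@@,@,@,@,,@@@@
24) ,@@,,@@@@@@@,@,,,,
25) @,@,@,,,,,,@@@,,,,
26) @@@@@,,,,,@,,@,,,@
27) ,,,,@,,,,@@,@@,,@,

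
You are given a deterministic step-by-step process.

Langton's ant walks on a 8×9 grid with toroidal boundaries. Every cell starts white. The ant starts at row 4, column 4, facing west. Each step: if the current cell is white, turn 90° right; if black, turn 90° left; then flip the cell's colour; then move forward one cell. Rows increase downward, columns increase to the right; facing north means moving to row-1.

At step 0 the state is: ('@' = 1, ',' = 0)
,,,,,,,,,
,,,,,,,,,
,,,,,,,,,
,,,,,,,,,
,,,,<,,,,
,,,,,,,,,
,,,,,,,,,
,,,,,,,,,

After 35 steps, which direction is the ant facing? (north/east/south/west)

step 0: ,,,,,,,,,
,,,,,,,,,
,,,,,,,,,
,,,,,,,,,
,,,,<,,,,
,,,,,,,,,
,,,,,,,,,
,,,,,,,,,
step 1: ,,,,,,,,,
,,,,,,,,,
,,,,,,,,,
,,,,^,,,,
,,,,@,,,,
,,,,,,,,,
,,,,,,,,,
,,,,,,,,,
step 2: ,,,,,,,,,
,,,,,,,,,
,,,,,,,,,
,,,,@>,,,
,,,,@,,,,
,,,,,,,,,
,,,,,,,,,
,,,,,,,,,
step 3: ,,,,,,,,,
,,,,,,,,,
,,,,,,,,,
,,,,@@,,,
,,,,@v,,,
,,,,,,,,,
,,,,,,,,,
,,,,,,,,,
step 4: ,,,,,,,,,
,,,,,,,,,
,,,,,,,,,
,,,,@@,,,
,,,,<@,,,
,,,,,,,,,
,,,,,,,,,
,,,,,,,,,
step 5: ,,,,,,,,,
,,,,,,,,,
,,,,,,,,,
,,,,@@,,,
,,,,,@,,,
,,,,v,,,,
,,,,,,,,,
,,,,,,,,,
step 6: ,,,,,,,,,
,,,,,,,,,
,,,,,,,,,
,,,,@@,,,
,,,,,@,,,
,,,<@,,,,
,,,,,,,,,
,,,,,,,,,
step 7: ,,,,,,,,,
,,,,,,,,,
,,,,,,,,,
,,,,@@,,,
,,,^,@,,,
,,,@@,,,,
,,,,,,,,,
,,,,,,,,,
step 8: ,,,,,,,,,
,,,,,,,,,
,,,,,,,,,
,,,,@@,,,
,,,@>@,,,
,,,@@,,,,
,,,,,,,,,
,,,,,,,,,
step 9: ,,,,,,,,,
,,,,,,,,,
,,,,,,,,,
,,,,@@,,,
,,,@@@,,,
,,,@v,,,,
,,,,,,,,,
,,,,,,,,,
step 10: ,,,,,,,,,
,,,,,,,,,
,,,,,,,,,
,,,,@@,,,
,,,@@@,,,
,,,@,>,,,
,,,,,,,,,
,,,,,,,,,
step 11: ,,,,,,,,,
,,,,,,,,,
,,,,,,,,,
,,,,@@,,,
,,,@@@,,,
,,,@,@,,,
,,,,,v,,,
,,,,,,,,,
step 12: ,,,,,,,,,
,,,,,,,,,
,,,,,,,,,
,,,,@@,,,
,,,@@@,,,
,,,@,@,,,
,,,,<@,,,
,,,,,,,,,
step 13: ,,,,,,,,,
,,,,,,,,,
,,,,,,,,,
,,,,@@,,,
,,,@@@,,,
,,,@^@,,,
,,,,@@,,,
,,,,,,,,,
step 14: ,,,,,,,,,
,,,,,,,,,
,,,,,,,,,
,,,,@@,,,
,,,@@@,,,
,,,@@>,,,
,,,,@@,,,
,,,,,,,,,
step 15: ,,,,,,,,,
,,,,,,,,,
,,,,,,,,,
,,,,@@,,,
,,,@@^,,,
,,,@@,,,,
,,,,@@,,,
,,,,,,,,,
step 16: ,,,,,,,,,
,,,,,,,,,
,,,,,,,,,
,,,,@@,,,
,,,@<,,,,
,,,@@,,,,
,,,,@@,,,
,,,,,,,,,
step 17: ,,,,,,,,,
,,,,,,,,,
,,,,,,,,,
,,,,@@,,,
,,,@,,,,,
,,,@v,,,,
,,,,@@,,,
,,,,,,,,,
step 18: ,,,,,,,,,
,,,,,,,,,
,,,,,,,,,
,,,,@@,,,
,,,@,,,,,
,,,@,>,,,
,,,,@@,,,
,,,,,,,,,
step 19: ,,,,,,,,,
,,,,,,,,,
,,,,,,,,,
,,,,@@,,,
,,,@,,,,,
,,,@,@,,,
,,,,@v,,,
,,,,,,,,,
step 20: ,,,,,,,,,
,,,,,,,,,
,,,,,,,,,
,,,,@@,,,
,,,@,,,,,
,,,@,@,,,
,,,,@,>,,
,,,,,,,,,
step 21: ,,,,,,,,,
,,,,,,,,,
,,,,,,,,,
,,,,@@,,,
,,,@,,,,,
,,,@,@,,,
,,,,@,@,,
,,,,,,v,,
step 22: ,,,,,,,,,
,,,,,,,,,
,,,,,,,,,
,,,,@@,,,
,,,@,,,,,
,,,@,@,,,
,,,,@,@,,
,,,,,<@,,
step 23: ,,,,,,,,,
,,,,,,,,,
,,,,,,,,,
,,,,@@,,,
,,,@,,,,,
,,,@,@,,,
,,,,@^@,,
,,,,,@@,,
step 24: ,,,,,,,,,
,,,,,,,,,
,,,,,,,,,
,,,,@@,,,
,,,@,,,,,
,,,@,@,,,
,,,,@@>,,
,,,,,@@,,
step 25: ,,,,,,,,,
,,,,,,,,,
,,,,,,,,,
,,,,@@,,,
,,,@,,,,,
,,,@,@^,,
,,,,@@,,,
,,,,,@@,,
step 26: ,,,,,,,,,
,,,,,,,,,
,,,,,,,,,
,,,,@@,,,
,,,@,,,,,
,,,@,@@>,
,,,,@@,,,
,,,,,@@,,
step 27: ,,,,,,,,,
,,,,,,,,,
,,,,,,,,,
,,,,@@,,,
,,,@,,,,,
,,,@,@@@,
,,,,@@,v,
,,,,,@@,,
step 28: ,,,,,,,,,
,,,,,,,,,
,,,,,,,,,
,,,,@@,,,
,,,@,,,,,
,,,@,@@@,
,,,,@@<@,
,,,,,@@,,
step 29: ,,,,,,,,,
,,,,,,,,,
,,,,,,,,,
,,,,@@,,,
,,,@,,,,,
,,,@,@^@,
,,,,@@@@,
,,,,,@@,,
step 30: ,,,,,,,,,
,,,,,,,,,
,,,,,,,,,
,,,,@@,,,
,,,@,,,,,
,,,@,<,@,
,,,,@@@@,
,,,,,@@,,
step 31: ,,,,,,,,,
,,,,,,,,,
,,,,,,,,,
,,,,@@,,,
,,,@,,,,,
,,,@,,,@,
,,,,@v@@,
,,,,,@@,,
step 32: ,,,,,,,,,
,,,,,,,,,
,,,,,,,,,
,,,,@@,,,
,,,@,,,,,
,,,@,,,@,
,,,,@,>@,
,,,,,@@,,
step 33: ,,,,,,,,,
,,,,,,,,,
,,,,,,,,,
,,,,@@,,,
,,,@,,,,,
,,,@,,^@,
,,,,@,,@,
,,,,,@@,,
step 34: ,,,,,,,,,
,,,,,,,,,
,,,,,,,,,
,,,,@@,,,
,,,@,,,,,
,,,@,,@>,
,,,,@,,@,
,,,,,@@,,
step 35: ,,,,,,,,,
,,,,,,,,,
,,,,,,,,,
,,,,@@,,,
,,,@,,,^,
,,,@,,@,,
,,,,@,,@,
,,,,,@@,,

north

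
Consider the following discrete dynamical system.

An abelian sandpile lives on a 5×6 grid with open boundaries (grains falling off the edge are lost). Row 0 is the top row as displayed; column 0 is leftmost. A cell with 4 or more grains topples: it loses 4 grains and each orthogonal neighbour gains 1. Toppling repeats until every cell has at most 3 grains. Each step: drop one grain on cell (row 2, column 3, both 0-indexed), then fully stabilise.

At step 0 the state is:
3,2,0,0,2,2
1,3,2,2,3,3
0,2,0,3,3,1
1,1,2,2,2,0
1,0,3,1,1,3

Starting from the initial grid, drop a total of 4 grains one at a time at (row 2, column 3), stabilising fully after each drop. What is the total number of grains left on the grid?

52

[0] 3,2,0,0,2,2
1,3,2,2,3,3
0,2,0,3,3,1
1,1,2,2,2,0
1,0,3,1,1,3
[1] 3,2,0,1,3,3
1,3,3,0,2,0
0,2,1,2,1,3
1,1,2,3,3,0
1,0,3,1,1,3
[2] 3,2,0,1,3,3
1,3,3,0,2,0
0,2,1,3,1,3
1,1,2,3,3,0
1,0,3,1,1,3
[3] 3,2,0,1,3,3
1,3,3,1,2,0
0,2,2,1,3,3
1,1,3,1,0,1
1,0,3,2,2,3
[4] 3,2,0,1,3,3
1,3,3,1,2,0
0,2,2,2,3,3
1,1,3,1,0,1
1,0,3,2,2,3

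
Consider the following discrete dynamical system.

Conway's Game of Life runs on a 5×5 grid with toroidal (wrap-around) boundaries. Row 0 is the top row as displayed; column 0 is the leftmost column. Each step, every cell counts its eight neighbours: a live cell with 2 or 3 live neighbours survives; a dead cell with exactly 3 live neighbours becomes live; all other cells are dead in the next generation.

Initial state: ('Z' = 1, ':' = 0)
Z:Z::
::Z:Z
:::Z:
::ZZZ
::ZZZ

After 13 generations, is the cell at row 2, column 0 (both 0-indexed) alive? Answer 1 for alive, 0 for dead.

0

0) Z:Z::
::Z:Z
:::Z:
::ZZZ
::ZZZ
1) Z:Z::
:ZZ:Z
:::::
:::::
Z::::
2) Z:ZZZ
ZZZZ:
:::::
:::::
:Z:::
3) :::::
Z::::
:ZZ::
:::::
ZZZZZ
4) ::ZZ:
:Z:::
:Z:::
::::Z
ZZZZZ
5) :::::
:Z:::
Z::::
::::Z
ZZ:::
6) ZZ:::
:::::
Z::::
:Z::Z
Z::::
7) ZZ:::
ZZ:::
Z::::
:Z::Z
::::Z
8) :Z::Z
::::Z
::::Z
::::Z
:Z::Z
9) :::ZZ
:::ZZ
Z::ZZ
:::ZZ
:::ZZ
10) Z:Z::
::Z::
Z:Z::
::Z::
Z:Z::
11) ::ZZ:
::ZZ:
::ZZ:
::ZZ:
::ZZ:
12) :Z::Z
:Z::Z
:Z::Z
:Z::Z
:Z::Z
13) :ZZZZ
:ZZZZ
:ZZZZ
:ZZZZ
:ZZZZ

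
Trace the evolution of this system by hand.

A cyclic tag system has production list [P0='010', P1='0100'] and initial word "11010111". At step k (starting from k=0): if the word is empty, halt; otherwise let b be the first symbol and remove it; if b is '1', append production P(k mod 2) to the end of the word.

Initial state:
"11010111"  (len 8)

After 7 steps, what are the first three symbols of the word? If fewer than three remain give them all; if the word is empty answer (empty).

101

t=0: "11010111"  (len 8)
t=1: "1010111010"  (len 10)
t=2: "0101110100100"  (len 13)
t=3: "101110100100"  (len 12)
t=4: "011101001000100"  (len 15)
t=5: "11101001000100"  (len 14)
t=6: "11010010001000100"  (len 17)
t=7: "1010010001000100010"  (len 19)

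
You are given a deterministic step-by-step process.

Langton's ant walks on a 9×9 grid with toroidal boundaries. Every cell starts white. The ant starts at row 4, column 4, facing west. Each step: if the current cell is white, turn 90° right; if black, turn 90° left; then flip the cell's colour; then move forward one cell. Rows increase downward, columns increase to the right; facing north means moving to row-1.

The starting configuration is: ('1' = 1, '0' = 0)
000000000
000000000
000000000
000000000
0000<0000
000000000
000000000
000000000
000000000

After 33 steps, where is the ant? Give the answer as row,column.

5,6

step 0: 000000000
000000000
000000000
000000000
0000<0000
000000000
000000000
000000000
000000000
step 1: 000000000
000000000
000000000
0000^0000
000010000
000000000
000000000
000000000
000000000
step 2: 000000000
000000000
000000000
00001>000
000010000
000000000
000000000
000000000
000000000
step 3: 000000000
000000000
000000000
000011000
00001v000
000000000
000000000
000000000
000000000
step 4: 000000000
000000000
000000000
000011000
0000<1000
000000000
000000000
000000000
000000000
step 5: 000000000
000000000
000000000
000011000
000001000
0000v0000
000000000
000000000
000000000
step 6: 000000000
000000000
000000000
000011000
000001000
000<10000
000000000
000000000
000000000
step 7: 000000000
000000000
000000000
000011000
000^01000
000110000
000000000
000000000
000000000
step 8: 000000000
000000000
000000000
000011000
0001>1000
000110000
000000000
000000000
000000000
step 9: 000000000
000000000
000000000
000011000
000111000
0001v0000
000000000
000000000
000000000
step 10: 000000000
000000000
000000000
000011000
000111000
00010>000
000000000
000000000
000000000
step 11: 000000000
000000000
000000000
000011000
000111000
000101000
00000v000
000000000
000000000
step 12: 000000000
000000000
000000000
000011000
000111000
000101000
0000<1000
000000000
000000000
step 13: 000000000
000000000
000000000
000011000
000111000
0001^1000
000011000
000000000
000000000
step 14: 000000000
000000000
000000000
000011000
000111000
00011>000
000011000
000000000
000000000
step 15: 000000000
000000000
000000000
000011000
00011^000
000110000
000011000
000000000
000000000
step 16: 000000000
000000000
000000000
000011000
0001<0000
000110000
000011000
000000000
000000000
step 17: 000000000
000000000
000000000
000011000
000100000
0001v0000
000011000
000000000
000000000
step 18: 000000000
000000000
000000000
000011000
000100000
00010>000
000011000
000000000
000000000
step 19: 000000000
000000000
000000000
000011000
000100000
000101000
00001v000
000000000
000000000
step 20: 000000000
000000000
000000000
000011000
000100000
000101000
000010>00
000000000
000000000
step 21: 000000000
000000000
000000000
000011000
000100000
000101000
000010100
000000v00
000000000
step 22: 000000000
000000000
000000000
000011000
000100000
000101000
000010100
00000<100
000000000
step 23: 000000000
000000000
000000000
000011000
000100000
000101000
00001^100
000001100
000000000
step 24: 000000000
000000000
000000000
000011000
000100000
000101000
000011>00
000001100
000000000
step 25: 000000000
000000000
000000000
000011000
000100000
000101^00
000011000
000001100
000000000
step 26: 000000000
000000000
000000000
000011000
000100000
0001011>0
000011000
000001100
000000000
step 27: 000000000
000000000
000000000
000011000
000100000
000101110
0000110v0
000001100
000000000
step 28: 000000000
000000000
000000000
000011000
000100000
000101110
000011<10
000001100
000000000
step 29: 000000000
000000000
000000000
000011000
000100000
000101^10
000011110
000001100
000000000
step 30: 000000000
000000000
000000000
000011000
000100000
00010<010
000011110
000001100
000000000
step 31: 000000000
000000000
000000000
000011000
000100000
000100010
00001v110
000001100
000000000
step 32: 000000000
000000000
000000000
000011000
000100000
000100010
000010>10
000001100
000000000
step 33: 000000000
000000000
000000000
000011000
000100000
000100^10
000010010
000001100
000000000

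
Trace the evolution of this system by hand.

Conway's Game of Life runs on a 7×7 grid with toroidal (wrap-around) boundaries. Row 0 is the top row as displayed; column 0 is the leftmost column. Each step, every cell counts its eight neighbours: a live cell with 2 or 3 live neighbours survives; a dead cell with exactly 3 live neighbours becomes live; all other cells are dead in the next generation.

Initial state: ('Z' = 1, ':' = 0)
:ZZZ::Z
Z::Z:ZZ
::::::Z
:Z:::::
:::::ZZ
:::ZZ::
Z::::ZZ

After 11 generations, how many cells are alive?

16

k=0  :ZZZ::Z
Z::Z:ZZ
::::::Z
:Z:::::
:::::ZZ
:::ZZ::
Z::::ZZ
k=1  :ZZZ:::
:Z:ZZZ:
:::::ZZ
Z::::ZZ
::::ZZ:
Z:::Z::
ZZ:::ZZ
k=2  :::Z:::
ZZ:Z:ZZ
:::::::
Z::::::
Z:::Z::
ZZ::Z::
:::ZZZZ
k=3  :::Z:::
Z:Z:Z:Z
:Z:::::
:::::::
Z:::::Z
ZZ:::::
Z:ZZ:ZZ
k=4  :::::::
ZZZZ:::
ZZ:::::
Z::::::
ZZ::::Z
::Z::Z:
Z:ZZZ:Z
k=5  ::::Z:Z
Z:Z::::
::::::Z
:::::::
ZZ::::Z
::Z:ZZ:
:ZZZZZZ
k=6  ::::Z:Z
Z::::ZZ
:::::::
::::::Z
ZZ:::ZZ
:::::::
ZZZ:::Z
k=7  :::::::
Z::::ZZ
Z::::Z:
:::::ZZ
Z::::ZZ
::Z::Z:
ZZ:::ZZ
k=8  :Z:::::
Z::::Z:
Z:::Z::
::::Z::
Z:::Z::
::::Z::
ZZ:::ZZ
k=9  :Z:::Z:
ZZ::::Z
::::ZZZ
:::ZZZ:
:::ZZZ:
:Z::Z::
ZZ:::ZZ
k=10  ::Z::Z:
:Z::Z::
:::Z:::
:::::::
::Z::::
:ZZZ:::
:ZZ:ZZZ
k=11  Z:Z:::Z
::ZZZ::
:::::::
:::::::
:ZZZ:::
Z:::ZZ:
Z:::ZZZ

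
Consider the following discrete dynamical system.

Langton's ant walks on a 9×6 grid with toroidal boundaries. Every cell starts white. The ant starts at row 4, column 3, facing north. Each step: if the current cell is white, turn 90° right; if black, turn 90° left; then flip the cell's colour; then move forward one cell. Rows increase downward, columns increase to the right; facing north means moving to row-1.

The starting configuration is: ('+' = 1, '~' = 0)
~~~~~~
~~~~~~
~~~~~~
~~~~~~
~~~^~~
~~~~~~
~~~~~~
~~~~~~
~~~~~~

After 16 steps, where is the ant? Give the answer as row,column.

[0] ~~~~~~
~~~~~~
~~~~~~
~~~~~~
~~~^~~
~~~~~~
~~~~~~
~~~~~~
~~~~~~
[1] ~~~~~~
~~~~~~
~~~~~~
~~~~~~
~~~+>~
~~~~~~
~~~~~~
~~~~~~
~~~~~~
[2] ~~~~~~
~~~~~~
~~~~~~
~~~~~~
~~~++~
~~~~v~
~~~~~~
~~~~~~
~~~~~~
[3] ~~~~~~
~~~~~~
~~~~~~
~~~~~~
~~~++~
~~~<+~
~~~~~~
~~~~~~
~~~~~~
[4] ~~~~~~
~~~~~~
~~~~~~
~~~~~~
~~~^+~
~~~++~
~~~~~~
~~~~~~
~~~~~~
[5] ~~~~~~
~~~~~~
~~~~~~
~~~~~~
~~<~+~
~~~++~
~~~~~~
~~~~~~
~~~~~~
[6] ~~~~~~
~~~~~~
~~~~~~
~~^~~~
~~+~+~
~~~++~
~~~~~~
~~~~~~
~~~~~~
[7] ~~~~~~
~~~~~~
~~~~~~
~~+>~~
~~+~+~
~~~++~
~~~~~~
~~~~~~
~~~~~~
[8] ~~~~~~
~~~~~~
~~~~~~
~~++~~
~~+v+~
~~~++~
~~~~~~
~~~~~~
~~~~~~
[9] ~~~~~~
~~~~~~
~~~~~~
~~++~~
~~<++~
~~~++~
~~~~~~
~~~~~~
~~~~~~
[10] ~~~~~~
~~~~~~
~~~~~~
~~++~~
~~~++~
~~v++~
~~~~~~
~~~~~~
~~~~~~
[11] ~~~~~~
~~~~~~
~~~~~~
~~++~~
~~~++~
~<+++~
~~~~~~
~~~~~~
~~~~~~
[12] ~~~~~~
~~~~~~
~~~~~~
~~++~~
~^~++~
~++++~
~~~~~~
~~~~~~
~~~~~~
[13] ~~~~~~
~~~~~~
~~~~~~
~~++~~
~+>++~
~++++~
~~~~~~
~~~~~~
~~~~~~
[14] ~~~~~~
~~~~~~
~~~~~~
~~++~~
~++++~
~+v++~
~~~~~~
~~~~~~
~~~~~~
[15] ~~~~~~
~~~~~~
~~~~~~
~~++~~
~++++~
~+~>+~
~~~~~~
~~~~~~
~~~~~~
[16] ~~~~~~
~~~~~~
~~~~~~
~~++~~
~++^+~
~+~~+~
~~~~~~
~~~~~~
~~~~~~

4,3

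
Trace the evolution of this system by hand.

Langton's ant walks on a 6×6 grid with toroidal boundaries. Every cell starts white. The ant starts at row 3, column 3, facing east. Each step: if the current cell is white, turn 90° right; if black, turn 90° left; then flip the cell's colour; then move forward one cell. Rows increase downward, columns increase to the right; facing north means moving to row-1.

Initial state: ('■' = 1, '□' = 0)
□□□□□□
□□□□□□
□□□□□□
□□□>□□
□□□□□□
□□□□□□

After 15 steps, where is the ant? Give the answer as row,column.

step 0: □□□□□□
□□□□□□
□□□□□□
□□□>□□
□□□□□□
□□□□□□
step 1: □□□□□□
□□□□□□
□□□□□□
□□□■□□
□□□v□□
□□□□□□
step 2: □□□□□□
□□□□□□
□□□□□□
□□□■□□
□□<■□□
□□□□□□
step 3: □□□□□□
□□□□□□
□□□□□□
□□^■□□
□□■■□□
□□□□□□
step 4: □□□□□□
□□□□□□
□□□□□□
□□■>□□
□□■■□□
□□□□□□
step 5: □□□□□□
□□□□□□
□□□^□□
□□■□□□
□□■■□□
□□□□□□
step 6: □□□□□□
□□□□□□
□□□■>□
□□■□□□
□□■■□□
□□□□□□
step 7: □□□□□□
□□□□□□
□□□■■□
□□■□v□
□□■■□□
□□□□□□
step 8: □□□□□□
□□□□□□
□□□■■□
□□■<■□
□□■■□□
□□□□□□
step 9: □□□□□□
□□□□□□
□□□^■□
□□■■■□
□□■■□□
□□□□□□
step 10: □□□□□□
□□□□□□
□□<□■□
□□■■■□
□□■■□□
□□□□□□
step 11: □□□□□□
□□^□□□
□□■□■□
□□■■■□
□□■■□□
□□□□□□
step 12: □□□□□□
□□■>□□
□□■□■□
□□■■■□
□□■■□□
□□□□□□
step 13: □□□□□□
□□■■□□
□□■v■□
□□■■■□
□□■■□□
□□□□□□
step 14: □□□□□□
□□■■□□
□□<■■□
□□■■■□
□□■■□□
□□□□□□
step 15: □□□□□□
□□■■□□
□□□■■□
□□v■■□
□□■■□□
□□□□□□

3,2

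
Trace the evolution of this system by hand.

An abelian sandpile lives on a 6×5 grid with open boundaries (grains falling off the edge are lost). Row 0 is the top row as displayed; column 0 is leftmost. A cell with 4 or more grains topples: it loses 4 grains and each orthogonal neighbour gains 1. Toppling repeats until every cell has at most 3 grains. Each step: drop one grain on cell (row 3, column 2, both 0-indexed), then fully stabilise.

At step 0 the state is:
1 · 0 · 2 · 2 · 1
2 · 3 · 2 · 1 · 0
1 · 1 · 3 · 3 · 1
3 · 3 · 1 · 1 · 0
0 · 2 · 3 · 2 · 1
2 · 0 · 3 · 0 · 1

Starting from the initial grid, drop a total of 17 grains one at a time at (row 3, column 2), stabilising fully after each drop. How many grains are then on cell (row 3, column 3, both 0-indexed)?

3

gen 0: 1 · 0 · 2 · 2 · 1
2 · 3 · 2 · 1 · 0
1 · 1 · 3 · 3 · 1
3 · 3 · 1 · 1 · 0
0 · 2 · 3 · 2 · 1
2 · 0 · 3 · 0 · 1
gen 1: 1 · 0 · 2 · 2 · 1
2 · 3 · 2 · 1 · 0
1 · 1 · 3 · 3 · 1
3 · 3 · 2 · 1 · 0
0 · 2 · 3 · 2 · 1
2 · 0 · 3 · 0 · 1
gen 2: 1 · 0 · 2 · 2 · 1
2 · 3 · 2 · 1 · 0
1 · 1 · 3 · 3 · 1
3 · 3 · 3 · 1 · 0
0 · 2 · 3 · 2 · 1
2 · 0 · 3 · 0 · 1
gen 3: 1 · 0 · 2 · 2 · 1
2 · 3 · 3 · 2 · 0
2 · 3 · 1 · 0 · 2
0 · 2 · 3 · 3 · 0
2 · 0 · 2 · 3 · 1
2 · 2 · 0 · 1 · 1
gen 4: 1 · 0 · 2 · 2 · 1
2 · 3 · 3 · 2 · 0
2 · 3 · 2 · 1 · 2
0 · 3 · 2 · 1 · 1
2 · 1 · 0 · 1 · 2
2 · 2 · 1 · 2 · 1
gen 5: 1 · 0 · 2 · 2 · 1
2 · 3 · 3 · 2 · 0
2 · 3 · 2 · 1 · 2
0 · 3 · 3 · 1 · 1
2 · 1 · 0 · 1 · 2
2 · 2 · 1 · 2 · 1
gen 6: 1 · 1 · 3 · 2 · 1
3 · 1 · 1 · 3 · 0
3 · 2 · 1 · 2 · 2
1 · 1 · 2 · 2 · 1
2 · 2 · 1 · 1 · 2
2 · 2 · 1 · 2 · 1
gen 7: 1 · 1 · 3 · 2 · 1
3 · 1 · 1 · 3 · 0
3 · 2 · 1 · 2 · 2
1 · 1 · 3 · 2 · 1
2 · 2 · 1 · 1 · 2
2 · 2 · 1 · 2 · 1
gen 8: 1 · 1 · 3 · 2 · 1
3 · 1 · 1 · 3 · 0
3 · 2 · 2 · 2 · 2
1 · 2 · 0 · 3 · 1
2 · 2 · 2 · 1 · 2
2 · 2 · 1 · 2 · 1
gen 9: 1 · 1 · 3 · 2 · 1
3 · 1 · 1 · 3 · 0
3 · 2 · 2 · 2 · 2
1 · 2 · 1 · 3 · 1
2 · 2 · 2 · 1 · 2
2 · 2 · 1 · 2 · 1
gen 10: 1 · 1 · 3 · 2 · 1
3 · 1 · 1 · 3 · 0
3 · 2 · 2 · 2 · 2
1 · 2 · 2 · 3 · 1
2 · 2 · 2 · 1 · 2
2 · 2 · 1 · 2 · 1
gen 11: 1 · 1 · 3 · 2 · 1
3 · 1 · 1 · 3 · 0
3 · 2 · 2 · 2 · 2
1 · 2 · 3 · 3 · 1
2 · 2 · 2 · 1 · 2
2 · 2 · 1 · 2 · 1
gen 12: 1 · 1 · 3 · 2 · 1
3 · 1 · 1 · 3 · 0
3 · 2 · 3 · 3 · 2
1 · 3 · 1 · 0 · 2
2 · 2 · 3 · 2 · 2
2 · 2 · 1 · 2 · 1
gen 13: 1 · 1 · 3 · 2 · 1
3 · 1 · 1 · 3 · 0
3 · 2 · 3 · 3 · 2
1 · 3 · 2 · 0 · 2
2 · 2 · 3 · 2 · 2
2 · 2 · 1 · 2 · 1
gen 14: 1 · 1 · 3 · 2 · 1
3 · 1 · 1 · 3 · 0
3 · 2 · 3 · 3 · 2
1 · 3 · 3 · 0 · 2
2 · 2 · 3 · 2 · 2
2 · 2 · 1 · 2 · 1
gen 15: 2 · 1 · 3 · 3 · 1
0 · 3 · 3 · 0 · 1
1 · 1 · 2 · 1 · 3
3 · 2 · 3 · 2 · 2
3 · 0 · 1 · 3 · 2
2 · 3 · 2 · 2 · 1
gen 16: 2 · 1 · 3 · 3 · 1
0 · 3 · 3 · 0 · 1
1 · 1 · 3 · 1 · 3
3 · 3 · 0 · 3 · 2
3 · 0 · 2 · 3 · 2
2 · 3 · 2 · 2 · 1
gen 17: 2 · 1 · 3 · 3 · 1
0 · 3 · 3 · 0 · 1
1 · 1 · 3 · 1 · 3
3 · 3 · 1 · 3 · 2
3 · 0 · 2 · 3 · 2
2 · 3 · 2 · 2 · 1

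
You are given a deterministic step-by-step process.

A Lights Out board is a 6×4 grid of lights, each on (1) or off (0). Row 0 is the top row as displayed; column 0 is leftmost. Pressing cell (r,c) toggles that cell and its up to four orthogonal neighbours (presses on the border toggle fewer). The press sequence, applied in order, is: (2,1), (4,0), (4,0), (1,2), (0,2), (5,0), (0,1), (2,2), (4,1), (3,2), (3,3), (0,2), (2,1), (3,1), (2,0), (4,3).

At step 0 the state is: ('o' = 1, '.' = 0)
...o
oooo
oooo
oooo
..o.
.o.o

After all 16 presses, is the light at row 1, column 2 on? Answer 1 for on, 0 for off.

gen 0: ...o
oooo
oooo
oooo
..o.
.o.o
gen 1: ...o
o.oo
...o
o.oo
..o.
.o.o
gen 2: ...o
o.oo
...o
..oo
ooo.
oo.o
gen 3: ...o
o.oo
...o
o.oo
..o.
.o.o
gen 4: ..oo
oo..
..oo
o.oo
..o.
.o.o
gen 5: .o..
ooo.
..oo
o.oo
..o.
.o.o
gen 6: .o..
ooo.
..oo
o.oo
o.o.
o..o
gen 7: o.o.
o.o.
..oo
o.oo
o.o.
o..o
gen 8: o.o.
o...
.o..
o..o
o.o.
o..o
gen 9: o.o.
o...
.o..
oo.o
.o..
oo.o
gen 10: o.o.
o...
.oo.
o.o.
.oo.
oo.o
gen 11: o.o.
o...
.ooo
o..o
.ooo
oo.o
gen 12: oo.o
o.o.
.ooo
o..o
.ooo
oo.o
gen 13: oo.o
ooo.
o..o
oo.o
.ooo
oo.o
gen 14: oo.o
ooo.
oo.o
..oo
..oo
oo.o
gen 15: oo.o
.oo.
...o
o.oo
..oo
oo.o
gen 16: oo.o
.oo.
...o
o.o.
....
oo..

1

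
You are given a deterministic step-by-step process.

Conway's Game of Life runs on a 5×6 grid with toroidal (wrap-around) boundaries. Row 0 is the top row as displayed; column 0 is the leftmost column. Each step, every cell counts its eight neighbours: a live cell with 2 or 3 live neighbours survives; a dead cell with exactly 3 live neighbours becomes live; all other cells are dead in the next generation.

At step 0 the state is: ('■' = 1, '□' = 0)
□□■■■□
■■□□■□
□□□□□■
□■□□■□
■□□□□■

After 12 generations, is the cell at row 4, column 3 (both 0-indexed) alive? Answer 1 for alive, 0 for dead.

1

k=0  □□■■■□
■■□□■□
□□□□□■
□■□□■□
■□□□□■
k=1  □□■■■□
■■■□■□
□■□□■■
□□□□■□
■■■□□■
k=2  □□□□■□
■□□□□□
□■■□■□
□□■■■□
■■■□□■
k=3  □□□□□□
□■□■□■
□■■□■■
□□□□■□
■■■□□■
k=4  □□□□■■
□■□■□■
□■■□□■
□□□□■□
■■□□□■
k=5  □■■□□□
□■□■□■
□■■■□■
□□■□■□
■□□□□□
k=6  □■■□□□
□□□■□□
□■□□□■
■□■□■■
□□■■□□
k=7  □■□□□□
■■□□□□
□■■■□■
■□■□■■
■□□□■■
k=8  □■□□□□
□□□□□□
□□□■□□
□□■□□□
□□□■■□
k=9  □□□□□□
□□□□□□
□□□□□□
□□■□■□
□□■■□□
k=10  □□□□□□
□□□□□□
□□□□□□
□□■□□□
□□■■□□
k=11  □□□□□□
□□□□□□
□□□□□□
□□■■□□
□□■■□□
k=12  □□□□□□
□□□□□□
□□□□□□
□□■■□□
□□■■□□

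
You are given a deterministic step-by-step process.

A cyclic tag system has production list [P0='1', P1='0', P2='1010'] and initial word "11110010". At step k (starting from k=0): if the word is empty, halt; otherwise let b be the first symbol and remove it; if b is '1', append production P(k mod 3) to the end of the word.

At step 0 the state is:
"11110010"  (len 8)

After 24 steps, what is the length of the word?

7

t=0: "11110010"  (len 8)
t=1: "11100101"  (len 8)
t=2: "11001010"  (len 8)
t=3: "10010101010"  (len 11)
t=4: "00101010101"  (len 11)
t=5: "0101010101"  (len 10)
t=6: "101010101"  (len 9)
t=7: "010101011"  (len 9)
t=8: "10101011"  (len 8)
t=9: "01010111010"  (len 11)
t=10: "1010111010"  (len 10)
t=11: "0101110100"  (len 10)
t=12: "101110100"  (len 9)
t=13: "011101001"  (len 9)
t=14: "11101001"  (len 8)
t=15: "11010011010"  (len 11)
t=16: "10100110101"  (len 11)
t=17: "01001101010"  (len 11)
t=18: "1001101010"  (len 10)
t=19: "0011010101"  (len 10)
t=20: "011010101"  (len 9)
t=21: "11010101"  (len 8)
t=22: "10101011"  (len 8)
t=23: "01010110"  (len 8)
t=24: "1010110"  (len 7)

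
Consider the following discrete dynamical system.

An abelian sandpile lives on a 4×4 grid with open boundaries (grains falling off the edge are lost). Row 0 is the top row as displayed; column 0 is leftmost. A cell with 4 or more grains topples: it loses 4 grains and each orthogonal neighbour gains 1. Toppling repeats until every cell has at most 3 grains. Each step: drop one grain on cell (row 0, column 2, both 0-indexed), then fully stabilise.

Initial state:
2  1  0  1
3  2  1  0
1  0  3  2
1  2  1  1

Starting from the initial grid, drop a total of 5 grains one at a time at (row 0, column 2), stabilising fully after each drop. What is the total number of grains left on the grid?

25

k=0  2  1  0  1
3  2  1  0
1  0  3  2
1  2  1  1
k=1  2  1  1  1
3  2  1  0
1  0  3  2
1  2  1  1
k=2  2  1  2  1
3  2  1  0
1  0  3  2
1  2  1  1
k=3  2  1  3  1
3  2  1  0
1  0  3  2
1  2  1  1
k=4  2  2  0  2
3  2  2  0
1  0  3  2
1  2  1  1
k=5  2  2  1  2
3  2  2  0
1  0  3  2
1  2  1  1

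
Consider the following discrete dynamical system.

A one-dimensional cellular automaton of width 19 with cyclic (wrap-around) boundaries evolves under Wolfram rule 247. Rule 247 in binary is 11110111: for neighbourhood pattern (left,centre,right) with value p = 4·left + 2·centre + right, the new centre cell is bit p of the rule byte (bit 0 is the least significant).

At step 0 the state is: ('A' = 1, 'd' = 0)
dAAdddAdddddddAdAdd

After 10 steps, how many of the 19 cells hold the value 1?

gen 0: dAAdddAdddddddAdAdd
gen 1: AdAAAAAAAAAAAAAAAAA
gen 2: AAdAAAAAAAAAAAAAAAA
gen 3: AAAdAAAAAAAAAAAAAAA
gen 4: AAAAdAAAAAAAAAAAAAA
gen 5: AAAAAdAAAAAAAAAAAAA
gen 6: AAAAAAdAAAAAAAAAAAA
gen 7: AAAAAAAdAAAAAAAAAAA
gen 8: AAAAAAAAdAAAAAAAAAA
gen 9: AAAAAAAAAdAAAAAAAAA
gen 10: AAAAAAAAAAdAAAAAAAA

18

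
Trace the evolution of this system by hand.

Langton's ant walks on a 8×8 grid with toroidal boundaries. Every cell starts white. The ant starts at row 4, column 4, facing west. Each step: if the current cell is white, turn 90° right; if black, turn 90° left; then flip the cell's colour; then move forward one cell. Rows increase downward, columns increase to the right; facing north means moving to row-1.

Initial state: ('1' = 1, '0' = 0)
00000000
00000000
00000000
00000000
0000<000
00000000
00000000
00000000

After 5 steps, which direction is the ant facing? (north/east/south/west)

south

[0] 00000000
00000000
00000000
00000000
0000<000
00000000
00000000
00000000
[1] 00000000
00000000
00000000
0000^000
00001000
00000000
00000000
00000000
[2] 00000000
00000000
00000000
00001>00
00001000
00000000
00000000
00000000
[3] 00000000
00000000
00000000
00001100
00001v00
00000000
00000000
00000000
[4] 00000000
00000000
00000000
00001100
0000<100
00000000
00000000
00000000
[5] 00000000
00000000
00000000
00001100
00000100
0000v000
00000000
00000000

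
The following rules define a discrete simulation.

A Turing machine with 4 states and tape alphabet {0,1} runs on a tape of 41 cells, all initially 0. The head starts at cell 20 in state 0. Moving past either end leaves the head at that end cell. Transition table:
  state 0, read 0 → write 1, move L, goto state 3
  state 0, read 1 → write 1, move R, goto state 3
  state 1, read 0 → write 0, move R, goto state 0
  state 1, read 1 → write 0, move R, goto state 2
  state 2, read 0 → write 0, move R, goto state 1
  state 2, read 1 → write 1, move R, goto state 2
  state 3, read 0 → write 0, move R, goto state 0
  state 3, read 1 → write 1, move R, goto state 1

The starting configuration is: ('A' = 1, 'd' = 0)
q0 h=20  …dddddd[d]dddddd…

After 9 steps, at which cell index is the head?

[0] q0 h=20  …dddddd[d]dddddd…
[1] q3 h=19  …dddddd[d]Addddd…
[2] q0 h=20  …dddddd[A]dddddd…
[3] q3 h=21  …dddddA[d]dddddd…
[4] q0 h=22  …ddddAd[d]dddddd…
[5] q3 h=21  …dddddA[d]Addddd…
[6] q0 h=22  …ddddAd[A]dddddd…
[7] q3 h=23  …dddAdA[d]dddddd…
[8] q0 h=24  …ddAdAd[d]dddddd…
[9] q3 h=23  …dddAdA[d]Addddd…

23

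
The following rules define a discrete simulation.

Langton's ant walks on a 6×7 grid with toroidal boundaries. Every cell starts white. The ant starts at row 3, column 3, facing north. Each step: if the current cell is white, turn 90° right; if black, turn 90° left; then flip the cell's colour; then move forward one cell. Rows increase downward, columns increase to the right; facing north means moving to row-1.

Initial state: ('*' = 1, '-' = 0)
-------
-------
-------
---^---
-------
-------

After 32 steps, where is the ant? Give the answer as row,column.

5,1

k=0  -------
-------
-------
---^---
-------
-------
k=1  -------
-------
-------
---*>--
-------
-------
k=2  -------
-------
-------
---**--
----v--
-------
k=3  -------
-------
-------
---**--
---<*--
-------
k=4  -------
-------
-------
---^*--
---**--
-------
k=5  -------
-------
-------
--<-*--
---**--
-------
k=6  -------
-------
--^----
--*-*--
---**--
-------
k=7  -------
-------
--*>---
--*-*--
---**--
-------
k=8  -------
-------
--**---
--*v*--
---**--
-------
k=9  -------
-------
--**---
--<**--
---**--
-------
k=10  -------
-------
--**---
---**--
--v**--
-------
k=11  -------
-------
--**---
---**--
-<***--
-------
k=12  -------
-------
--**---
-^-**--
-****--
-------
k=13  -------
-------
--**---
-*>**--
-****--
-------
k=14  -------
-------
--**---
-****--
-*v**--
-------
k=15  -------
-------
--**---
-****--
-*->*--
-------
k=16  -------
-------
--**---
-**^*--
-*--*--
-------
k=17  -------
-------
--**---
-*<-*--
-*--*--
-------
k=18  -------
-------
--**---
-*--*--
-*v-*--
-------
k=19  -------
-------
--**---
-*--*--
-<*-*--
-------
k=20  -------
-------
--**---
-*--*--
--*-*--
-v-----
k=21  -------
-------
--**---
-*--*--
--*-*--
<*-----
k=22  -------
-------
--**---
-*--*--
^-*-*--
**-----
k=23  -------
-------
--**---
-*--*--
*>*-*--
**-----
k=24  -------
-------
--**---
-*--*--
***-*--
*v-----
k=25  -------
-------
--**---
-*--*--
***-*--
*->----
k=26  --v----
-------
--**---
-*--*--
***-*--
*-*----
k=27  -<*----
-------
--**---
-*--*--
***-*--
*-*----
k=28  -**----
-------
--**---
-*--*--
***-*--
*^*----
k=29  -**----
-------
--**---
-*--*--
***-*--
**>----
k=30  -**----
-------
--**---
-*--*--
**^-*--
**-----
k=31  -**----
-------
--**---
-*--*--
*<--*--
**-----
k=32  -**----
-------
--**---
-*--*--
*---*--
*v-----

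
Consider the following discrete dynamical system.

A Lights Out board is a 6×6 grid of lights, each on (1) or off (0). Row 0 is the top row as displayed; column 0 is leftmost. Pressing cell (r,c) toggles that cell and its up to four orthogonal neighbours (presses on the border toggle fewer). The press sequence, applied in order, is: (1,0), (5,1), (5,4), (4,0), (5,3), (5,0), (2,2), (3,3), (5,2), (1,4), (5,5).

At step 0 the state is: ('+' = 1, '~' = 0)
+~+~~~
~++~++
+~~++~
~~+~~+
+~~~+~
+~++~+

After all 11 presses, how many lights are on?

18

step 0: +~+~~~
~++~++
+~~++~
~~+~~+
+~~~+~
+~++~+
step 1: ~~+~~~
+~+~++
~~~++~
~~+~~+
+~~~+~
+~++~+
step 2: ~~+~~~
+~+~++
~~~++~
~~+~~+
++~~+~
~+~+~+
step 3: ~~+~~~
+~+~++
~~~++~
~~+~~+
++~~~~
~+~~+~
step 4: ~~+~~~
+~+~++
~~~++~
+~+~~+
~~~~~~
++~~+~
step 5: ~~+~~~
+~+~++
~~~++~
+~+~~+
~~~+~~
++++~~
step 6: ~~+~~~
+~+~++
~~~++~
+~+~~+
+~~+~~
~~++~~
step 7: ~~+~~~
+~~~++
~++~+~
+~~~~+
+~~+~~
~~++~~
step 8: ~~+~~~
+~~~++
~++++~
+~++++
+~~~~~
~~++~~
step 9: ~~+~~~
+~~~++
~++++~
+~++++
+~+~~~
~+~~~~
step 10: ~~+~+~
+~~+~~
~+++~~
+~++++
+~+~~~
~+~~~~
step 11: ~~+~+~
+~~+~~
~+++~~
+~++++
+~+~~+
~+~~++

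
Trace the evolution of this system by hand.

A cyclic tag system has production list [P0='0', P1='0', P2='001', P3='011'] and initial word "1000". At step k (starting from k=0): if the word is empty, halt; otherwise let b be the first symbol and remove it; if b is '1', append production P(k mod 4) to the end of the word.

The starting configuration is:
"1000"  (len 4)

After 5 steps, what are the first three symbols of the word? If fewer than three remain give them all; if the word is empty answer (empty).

(empty)

k=0  "1000"  (len 4)
k=1  "0000"  (len 4)
k=2  "000"  (len 3)
k=3  "00"  (len 2)
k=4  "0"  (len 1)
k=5  (halted — word empty)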